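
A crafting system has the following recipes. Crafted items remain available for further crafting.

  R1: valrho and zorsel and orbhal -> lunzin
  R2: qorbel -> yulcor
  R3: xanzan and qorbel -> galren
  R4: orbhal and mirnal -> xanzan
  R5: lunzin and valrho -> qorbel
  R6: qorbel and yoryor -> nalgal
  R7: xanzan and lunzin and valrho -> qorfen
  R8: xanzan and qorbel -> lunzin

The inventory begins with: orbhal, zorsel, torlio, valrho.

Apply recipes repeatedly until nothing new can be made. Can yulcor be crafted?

valrho and zorsel and orbhal -> lunzin (R1).
Using R5, lunzin and valrho make qorbel.
qorbel -> yulcor (R2).

Yes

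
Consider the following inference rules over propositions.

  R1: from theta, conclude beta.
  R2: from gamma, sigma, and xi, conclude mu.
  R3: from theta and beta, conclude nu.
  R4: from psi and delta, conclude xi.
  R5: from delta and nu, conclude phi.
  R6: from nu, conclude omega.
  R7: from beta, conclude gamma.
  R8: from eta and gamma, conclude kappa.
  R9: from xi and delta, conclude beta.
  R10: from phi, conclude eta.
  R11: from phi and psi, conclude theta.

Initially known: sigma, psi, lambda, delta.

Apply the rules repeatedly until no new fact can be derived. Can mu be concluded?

Yes

psi and delta hold, so xi follows (R4).
From xi and delta, R9 gives beta.
From beta, R7 gives gamma.
gamma, sigma, and xi hold, so mu follows (R2).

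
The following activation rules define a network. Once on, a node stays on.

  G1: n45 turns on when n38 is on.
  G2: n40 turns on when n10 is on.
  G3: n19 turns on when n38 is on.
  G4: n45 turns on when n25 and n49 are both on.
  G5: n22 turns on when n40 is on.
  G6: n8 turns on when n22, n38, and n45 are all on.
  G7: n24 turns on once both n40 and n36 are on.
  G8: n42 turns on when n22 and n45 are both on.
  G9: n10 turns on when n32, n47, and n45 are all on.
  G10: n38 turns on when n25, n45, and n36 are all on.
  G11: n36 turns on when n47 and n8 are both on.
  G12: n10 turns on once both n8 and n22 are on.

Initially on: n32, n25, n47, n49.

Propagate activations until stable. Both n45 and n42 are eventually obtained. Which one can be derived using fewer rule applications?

n45

n45: G4: n25 and n49 on → n45 on. [1 rule application]
n42: n25 and n49 are on, so n45 turns on (G4). G9: n32, n47, and n45 on → n10 on. n10 is on, so n40 turns on (G2). G5: n40 on → n22 on. G8: n22 and n45 on → n42 on. [5 rule applications]
n45 needs fewer.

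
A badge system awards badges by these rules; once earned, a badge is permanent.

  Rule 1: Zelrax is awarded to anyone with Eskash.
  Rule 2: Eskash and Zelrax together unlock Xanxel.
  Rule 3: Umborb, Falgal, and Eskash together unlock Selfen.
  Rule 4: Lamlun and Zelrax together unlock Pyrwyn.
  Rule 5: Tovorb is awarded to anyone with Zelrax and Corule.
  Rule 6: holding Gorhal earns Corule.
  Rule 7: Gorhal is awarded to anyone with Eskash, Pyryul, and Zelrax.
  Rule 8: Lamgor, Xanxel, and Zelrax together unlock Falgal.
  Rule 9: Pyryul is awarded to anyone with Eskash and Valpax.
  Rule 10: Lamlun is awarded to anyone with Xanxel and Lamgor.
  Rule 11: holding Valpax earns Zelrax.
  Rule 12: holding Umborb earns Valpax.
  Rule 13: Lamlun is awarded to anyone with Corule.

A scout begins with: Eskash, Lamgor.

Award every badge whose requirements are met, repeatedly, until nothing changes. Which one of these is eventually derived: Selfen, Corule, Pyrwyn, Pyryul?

With Eskash, Zelrax is earned (Rule 1).
With Eskash and Zelrax, Xanxel is earned (Rule 2).
With Xanxel and Lamgor, Lamlun is earned (Rule 10).
With Lamlun and Zelrax, Pyrwyn is earned (Rule 4).
Corule would need Gorhal (Rule 6), but Gorhal is never earned. Pyryul would need Eskash and Valpax (Rule 9), but Valpax is never earned. Selfen would need Umborb, Falgal, and Eskash (Rule 3), but Umborb is never earned.

Pyrwyn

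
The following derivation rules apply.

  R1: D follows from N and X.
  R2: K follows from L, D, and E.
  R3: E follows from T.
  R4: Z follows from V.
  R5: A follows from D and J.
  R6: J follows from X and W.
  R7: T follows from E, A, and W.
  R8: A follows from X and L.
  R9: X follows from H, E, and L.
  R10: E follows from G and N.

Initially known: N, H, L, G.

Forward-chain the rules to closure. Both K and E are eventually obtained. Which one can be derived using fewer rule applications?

E

E: From G and N, R10 gives E. [1 rule application]
K: G and N hold, so E follows (R10). H, E, and L hold, so X follows (R9). N and X hold, so D follows (R1). From L, D, and E, R2 gives K. [4 rule applications]
E needs fewer.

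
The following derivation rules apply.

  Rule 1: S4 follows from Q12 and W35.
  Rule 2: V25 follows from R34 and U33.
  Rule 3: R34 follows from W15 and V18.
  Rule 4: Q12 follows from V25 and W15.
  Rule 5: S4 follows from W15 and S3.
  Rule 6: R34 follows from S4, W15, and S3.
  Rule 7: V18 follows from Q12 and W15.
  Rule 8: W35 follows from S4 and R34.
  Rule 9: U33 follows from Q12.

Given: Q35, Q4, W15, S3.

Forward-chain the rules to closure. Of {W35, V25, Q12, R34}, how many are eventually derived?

2

W15 and S3 hold, so S4 follows (Rule 5).
S4, W15, and S3 hold, so R34 follows (Rule 6).
S4 and R34 hold, so W35 follows (Rule 8).
W35: reached.
V25 would need R34 and U33 (Rule 2), but U33 is never established.
Q12 would need V25 and W15 (Rule 4), but V25 is never established.
R34: reached.
Reached: W35 and R34 — 2 of the 4.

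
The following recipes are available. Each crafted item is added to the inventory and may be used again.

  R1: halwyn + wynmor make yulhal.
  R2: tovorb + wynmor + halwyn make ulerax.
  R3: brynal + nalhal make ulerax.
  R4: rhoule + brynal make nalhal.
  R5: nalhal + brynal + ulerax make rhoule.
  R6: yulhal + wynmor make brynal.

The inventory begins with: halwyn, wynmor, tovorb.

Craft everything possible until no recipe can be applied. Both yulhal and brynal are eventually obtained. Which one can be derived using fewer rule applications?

yulhal: halwyn + wynmor → yulhal (R1). [1 rule application]
brynal: Using R1, halwyn and wynmor make yulhal. yulhal + wynmor → brynal (R6). [2 rule applications]
yulhal needs fewer.

yulhal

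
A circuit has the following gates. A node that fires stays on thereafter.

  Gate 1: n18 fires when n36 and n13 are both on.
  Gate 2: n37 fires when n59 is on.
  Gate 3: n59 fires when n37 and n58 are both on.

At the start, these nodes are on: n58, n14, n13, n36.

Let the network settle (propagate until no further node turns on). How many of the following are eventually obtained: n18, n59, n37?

1

n36 and n13 are on, so n18 fires (Gate 1).
n18: reached.
n59 would need n37 and n58 (Gate 3), but n37 never turns on.
n37 would need n59 (Gate 2), but n59 never turns on.
Reached: n18 — 1 of the 3.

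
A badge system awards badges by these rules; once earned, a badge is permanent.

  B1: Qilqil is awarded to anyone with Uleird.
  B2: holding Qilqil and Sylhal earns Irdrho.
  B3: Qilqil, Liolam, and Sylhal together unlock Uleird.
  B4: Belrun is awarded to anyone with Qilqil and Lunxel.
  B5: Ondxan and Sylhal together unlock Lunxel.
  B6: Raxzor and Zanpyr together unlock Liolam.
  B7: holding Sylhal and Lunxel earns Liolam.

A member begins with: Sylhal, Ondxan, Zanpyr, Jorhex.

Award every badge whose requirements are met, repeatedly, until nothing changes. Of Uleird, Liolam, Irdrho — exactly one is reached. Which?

Liolam

With Ondxan and Sylhal, Lunxel is earned (B5).
With Sylhal and Lunxel, Liolam is earned (B7).
Irdrho would need Qilqil and Sylhal (B2), but Qilqil is never earned. Uleird would need Qilqil, Liolam, and Sylhal (B3), but Qilqil is never earned.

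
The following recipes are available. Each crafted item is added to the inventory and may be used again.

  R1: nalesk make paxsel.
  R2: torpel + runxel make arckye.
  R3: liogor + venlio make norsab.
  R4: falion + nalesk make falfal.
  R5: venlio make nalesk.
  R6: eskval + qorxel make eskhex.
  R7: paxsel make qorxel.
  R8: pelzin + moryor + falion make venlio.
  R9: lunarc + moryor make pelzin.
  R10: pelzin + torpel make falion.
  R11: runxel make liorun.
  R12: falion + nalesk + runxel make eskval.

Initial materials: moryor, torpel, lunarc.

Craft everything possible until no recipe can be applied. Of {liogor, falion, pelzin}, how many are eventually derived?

2

Using R9, lunarc and moryor make pelzin.
Using R10, pelzin and torpel make falion.
No rule produces liogor, and it is not given.
falion: reached.
pelzin: reached.
Reached: falion and pelzin — 2 of the 3.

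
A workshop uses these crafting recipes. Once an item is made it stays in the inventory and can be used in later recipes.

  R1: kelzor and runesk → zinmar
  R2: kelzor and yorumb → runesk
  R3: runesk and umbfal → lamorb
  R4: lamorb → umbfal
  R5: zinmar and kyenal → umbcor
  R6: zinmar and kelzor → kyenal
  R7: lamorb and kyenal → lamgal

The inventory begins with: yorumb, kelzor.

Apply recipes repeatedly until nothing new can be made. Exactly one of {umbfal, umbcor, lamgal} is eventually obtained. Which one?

umbcor

Using R2, kelzor and yorumb make runesk.
kelzor and runesk → zinmar (R1).
zinmar and kelzor → kyenal (R6).
zinmar and kyenal → umbcor (R5).
lamgal would need lamorb and kyenal (R7), but lamorb is never obtained. umbfal would need lamorb (R4), but lamorb is never obtained.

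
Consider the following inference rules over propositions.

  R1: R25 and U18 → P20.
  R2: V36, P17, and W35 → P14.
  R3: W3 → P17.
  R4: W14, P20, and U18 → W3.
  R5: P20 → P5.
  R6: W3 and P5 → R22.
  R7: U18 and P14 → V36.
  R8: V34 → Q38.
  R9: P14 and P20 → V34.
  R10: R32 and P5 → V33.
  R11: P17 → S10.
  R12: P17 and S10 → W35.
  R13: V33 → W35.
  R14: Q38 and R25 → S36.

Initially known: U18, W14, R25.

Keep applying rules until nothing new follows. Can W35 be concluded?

R25 and U18 hold, so P20 follows (R1).
W14, P20, and U18 hold, so W3 follows (R4).
W3 holds, so P17 follows (R3).
P17 holds, so S10 follows (R11).
P17 and S10 hold, so W35 follows (R12).

Yes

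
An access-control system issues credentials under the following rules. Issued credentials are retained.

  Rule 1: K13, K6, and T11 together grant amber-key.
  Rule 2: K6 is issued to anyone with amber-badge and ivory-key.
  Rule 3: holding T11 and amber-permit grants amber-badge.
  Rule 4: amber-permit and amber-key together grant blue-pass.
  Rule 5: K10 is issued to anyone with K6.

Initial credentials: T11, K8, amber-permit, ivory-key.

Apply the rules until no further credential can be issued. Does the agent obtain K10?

Holding T11 and amber-permit grants amber-badge (Rule 3).
Holding amber-badge and ivory-key grants K6 (Rule 2).
Holding K6 grants K10 (Rule 5).

Yes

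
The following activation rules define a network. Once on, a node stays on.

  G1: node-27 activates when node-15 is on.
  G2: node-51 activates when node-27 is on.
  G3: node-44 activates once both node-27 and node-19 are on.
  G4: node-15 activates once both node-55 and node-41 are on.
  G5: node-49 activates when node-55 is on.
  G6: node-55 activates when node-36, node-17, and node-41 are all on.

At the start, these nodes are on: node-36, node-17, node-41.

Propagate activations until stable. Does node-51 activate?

G6: node-36, node-17, and node-41 on → node-55 on.
G4: node-55 and node-41 on → node-15 on.
G1: node-15 on → node-27 on.
G2: node-27 on → node-51 on.

Yes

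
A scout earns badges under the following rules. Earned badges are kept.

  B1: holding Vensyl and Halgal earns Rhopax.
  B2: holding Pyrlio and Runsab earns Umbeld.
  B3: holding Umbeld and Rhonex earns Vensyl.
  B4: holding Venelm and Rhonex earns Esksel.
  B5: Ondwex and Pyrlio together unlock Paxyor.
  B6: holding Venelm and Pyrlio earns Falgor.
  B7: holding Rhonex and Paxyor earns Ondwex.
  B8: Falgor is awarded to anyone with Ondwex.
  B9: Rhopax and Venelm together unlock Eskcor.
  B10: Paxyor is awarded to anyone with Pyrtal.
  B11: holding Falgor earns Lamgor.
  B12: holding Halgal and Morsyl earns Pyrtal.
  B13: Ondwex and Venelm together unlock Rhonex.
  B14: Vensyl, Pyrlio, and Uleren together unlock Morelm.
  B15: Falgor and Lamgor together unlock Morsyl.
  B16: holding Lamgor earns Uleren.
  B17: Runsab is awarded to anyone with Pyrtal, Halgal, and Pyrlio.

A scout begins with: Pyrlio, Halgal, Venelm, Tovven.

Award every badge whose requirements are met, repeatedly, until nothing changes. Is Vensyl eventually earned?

No

Vensyl would need Umbeld and Rhonex (B3), but Rhonex is never earned.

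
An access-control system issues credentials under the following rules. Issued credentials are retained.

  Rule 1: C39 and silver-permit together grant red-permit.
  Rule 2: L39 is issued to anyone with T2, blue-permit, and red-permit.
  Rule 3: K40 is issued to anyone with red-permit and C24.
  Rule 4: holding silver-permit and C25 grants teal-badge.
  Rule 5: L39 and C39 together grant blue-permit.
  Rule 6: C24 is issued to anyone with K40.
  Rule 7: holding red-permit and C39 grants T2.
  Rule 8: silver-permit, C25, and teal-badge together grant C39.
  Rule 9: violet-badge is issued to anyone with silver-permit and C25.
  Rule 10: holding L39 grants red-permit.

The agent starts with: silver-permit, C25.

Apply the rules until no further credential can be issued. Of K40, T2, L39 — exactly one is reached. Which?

Holding silver-permit and C25 grants teal-badge (Rule 4).
Holding silver-permit, C25, and teal-badge grants C39 (Rule 8).
Holding C39 and silver-permit grants red-permit (Rule 1).
Holding red-permit and C39 grants T2 (Rule 7).
L39 would need T2, blue-permit, and red-permit (Rule 2), but blue-permit is never granted. K40 would need red-permit and C24 (Rule 3), but C24 is never granted.

T2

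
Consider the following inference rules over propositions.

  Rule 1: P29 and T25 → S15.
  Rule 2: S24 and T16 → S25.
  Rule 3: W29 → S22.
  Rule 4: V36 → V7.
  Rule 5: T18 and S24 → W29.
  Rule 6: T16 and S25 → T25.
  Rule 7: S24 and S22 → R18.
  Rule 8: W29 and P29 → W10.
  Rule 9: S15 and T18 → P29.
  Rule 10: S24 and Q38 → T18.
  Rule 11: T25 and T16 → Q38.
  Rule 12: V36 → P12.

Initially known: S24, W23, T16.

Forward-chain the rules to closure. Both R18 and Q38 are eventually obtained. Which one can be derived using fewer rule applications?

Q38: From S24 and T16, Rule 2 gives S25. T16 and S25 hold, so T25 follows (Rule 6). T25 and T16 hold, so Q38 follows (Rule 11). [3 rule applications]
R18: From S24 and T16, Rule 2 gives S25. From T16 and S25, Rule 6 gives T25. From T25 and T16, Rule 11 gives Q38. From S24 and Q38, Rule 10 gives T18. T18 and S24 hold, so W29 follows (Rule 5). From W29, Rule 3 gives S22. From S24 and S22, Rule 7 gives R18. [7 rule applications]
Q38 needs fewer.

Q38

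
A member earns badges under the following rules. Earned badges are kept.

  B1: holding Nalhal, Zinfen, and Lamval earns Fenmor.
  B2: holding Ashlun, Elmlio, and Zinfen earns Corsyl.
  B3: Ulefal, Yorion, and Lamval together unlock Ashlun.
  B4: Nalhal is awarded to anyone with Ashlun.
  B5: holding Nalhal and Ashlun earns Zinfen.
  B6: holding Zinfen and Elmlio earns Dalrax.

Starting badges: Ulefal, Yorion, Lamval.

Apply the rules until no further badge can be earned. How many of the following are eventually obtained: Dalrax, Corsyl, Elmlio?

Dalrax would need Zinfen and Elmlio (B6), but Elmlio is never earned.
Corsyl would need Ashlun, Elmlio, and Zinfen (B2), but Elmlio is never earned.
No rule produces Elmlio, and it is not given.
None of the 3 are reached.

0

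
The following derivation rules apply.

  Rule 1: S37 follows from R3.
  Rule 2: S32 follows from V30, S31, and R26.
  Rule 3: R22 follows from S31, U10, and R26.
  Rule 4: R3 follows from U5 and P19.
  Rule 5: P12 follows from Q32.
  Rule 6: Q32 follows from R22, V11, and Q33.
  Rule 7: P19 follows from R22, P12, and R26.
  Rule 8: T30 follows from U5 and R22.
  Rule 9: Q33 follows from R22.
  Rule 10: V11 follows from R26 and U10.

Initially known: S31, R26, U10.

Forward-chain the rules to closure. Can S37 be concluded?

No

S37 would need R3 (Rule 1), but R3 is never established.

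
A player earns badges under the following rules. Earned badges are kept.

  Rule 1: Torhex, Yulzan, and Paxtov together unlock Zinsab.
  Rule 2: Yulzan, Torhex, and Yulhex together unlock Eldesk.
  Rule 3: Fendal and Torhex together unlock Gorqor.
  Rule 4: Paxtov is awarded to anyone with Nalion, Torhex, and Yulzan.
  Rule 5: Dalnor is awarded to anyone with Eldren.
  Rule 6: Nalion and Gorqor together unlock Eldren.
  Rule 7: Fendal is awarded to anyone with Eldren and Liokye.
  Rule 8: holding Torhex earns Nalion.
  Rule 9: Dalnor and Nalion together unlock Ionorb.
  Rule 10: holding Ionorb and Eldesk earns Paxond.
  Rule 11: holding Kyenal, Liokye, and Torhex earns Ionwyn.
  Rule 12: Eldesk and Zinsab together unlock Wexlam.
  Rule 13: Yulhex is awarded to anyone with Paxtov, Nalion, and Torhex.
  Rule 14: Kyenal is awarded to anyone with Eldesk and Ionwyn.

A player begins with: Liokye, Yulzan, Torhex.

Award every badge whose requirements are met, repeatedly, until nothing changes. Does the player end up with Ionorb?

No

Ionorb would need Dalnor and Nalion (Rule 9), but Dalnor is never earned.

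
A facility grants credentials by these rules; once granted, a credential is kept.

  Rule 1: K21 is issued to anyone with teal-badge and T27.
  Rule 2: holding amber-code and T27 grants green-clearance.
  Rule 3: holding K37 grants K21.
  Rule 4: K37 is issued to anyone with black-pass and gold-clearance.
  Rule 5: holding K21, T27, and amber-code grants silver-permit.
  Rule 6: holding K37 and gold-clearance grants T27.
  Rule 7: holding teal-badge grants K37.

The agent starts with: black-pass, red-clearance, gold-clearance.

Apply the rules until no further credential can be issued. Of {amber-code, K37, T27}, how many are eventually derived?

Holding black-pass and gold-clearance grants K37 (Rule 4).
Holding K37 and gold-clearance grants T27 (Rule 6).
No rule produces amber-code, and it is not given.
K37: reached.
T27: reached.
Reached: K37 and T27 — 2 of the 3.

2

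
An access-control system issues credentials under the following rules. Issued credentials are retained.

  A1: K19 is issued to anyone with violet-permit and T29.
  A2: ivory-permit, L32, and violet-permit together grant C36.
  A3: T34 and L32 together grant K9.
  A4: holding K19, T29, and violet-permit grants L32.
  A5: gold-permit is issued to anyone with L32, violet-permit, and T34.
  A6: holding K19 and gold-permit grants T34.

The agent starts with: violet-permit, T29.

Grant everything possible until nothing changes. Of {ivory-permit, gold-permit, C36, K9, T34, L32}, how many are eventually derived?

1

Holding violet-permit and T29 grants K19 (A1).
Holding K19, T29, and violet-permit grants L32 (A4).
No rule produces ivory-permit, and it is not given.
gold-permit would need L32, violet-permit, and T34 (A5), but T34 is never granted.
C36 would need ivory-permit, L32, and violet-permit (A2), but ivory-permit is never granted.
K9 would need T34 and L32 (A3), but T34 is never granted.
T34 would need K19 and gold-permit (A6), but gold-permit is never granted.
L32: reached.
Reached: L32 — 1 of the 6.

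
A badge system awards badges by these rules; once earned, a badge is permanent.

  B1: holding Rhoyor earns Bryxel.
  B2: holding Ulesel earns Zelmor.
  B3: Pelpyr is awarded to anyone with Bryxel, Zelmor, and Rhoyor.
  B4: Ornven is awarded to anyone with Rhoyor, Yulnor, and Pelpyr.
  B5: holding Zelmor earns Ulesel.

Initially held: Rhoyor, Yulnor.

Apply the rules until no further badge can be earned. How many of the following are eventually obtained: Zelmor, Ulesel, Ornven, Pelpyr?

0

Zelmor would need Ulesel (B2), but Ulesel is never earned.
Ulesel would need Zelmor (B5), but Zelmor is never earned.
Ornven would need Rhoyor, Yulnor, and Pelpyr (B4), but Pelpyr is never earned.
Pelpyr would need Bryxel, Zelmor, and Rhoyor (B3), but Zelmor is never earned.
None of the 4 are reached.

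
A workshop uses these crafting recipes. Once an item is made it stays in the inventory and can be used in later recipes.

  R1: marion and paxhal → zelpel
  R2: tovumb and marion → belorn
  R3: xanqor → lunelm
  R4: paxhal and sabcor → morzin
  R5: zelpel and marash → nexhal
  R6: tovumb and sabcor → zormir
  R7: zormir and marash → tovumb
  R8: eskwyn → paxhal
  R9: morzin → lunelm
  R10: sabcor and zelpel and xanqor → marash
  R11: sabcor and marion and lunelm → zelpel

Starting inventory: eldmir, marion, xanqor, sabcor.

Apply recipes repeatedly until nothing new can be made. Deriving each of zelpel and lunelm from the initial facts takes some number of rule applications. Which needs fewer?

lunelm: xanqor → lunelm (R3). [1 rule application]
zelpel: xanqor → lunelm (R3). Using R11, sabcor, marion, and lunelm make zelpel. [2 rule applications]
lunelm needs fewer.

lunelm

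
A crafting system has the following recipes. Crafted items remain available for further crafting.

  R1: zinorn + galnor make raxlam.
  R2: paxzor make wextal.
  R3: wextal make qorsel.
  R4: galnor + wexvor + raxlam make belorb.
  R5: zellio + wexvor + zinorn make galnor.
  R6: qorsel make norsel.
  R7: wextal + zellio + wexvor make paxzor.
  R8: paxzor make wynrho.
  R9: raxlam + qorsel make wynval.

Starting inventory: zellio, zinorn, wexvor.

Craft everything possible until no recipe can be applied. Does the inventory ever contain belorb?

Yes

Using R5, zellio, wexvor, and zinorn make galnor.
zinorn + galnor → raxlam (R1).
galnor + wexvor + raxlam → belorb (R4).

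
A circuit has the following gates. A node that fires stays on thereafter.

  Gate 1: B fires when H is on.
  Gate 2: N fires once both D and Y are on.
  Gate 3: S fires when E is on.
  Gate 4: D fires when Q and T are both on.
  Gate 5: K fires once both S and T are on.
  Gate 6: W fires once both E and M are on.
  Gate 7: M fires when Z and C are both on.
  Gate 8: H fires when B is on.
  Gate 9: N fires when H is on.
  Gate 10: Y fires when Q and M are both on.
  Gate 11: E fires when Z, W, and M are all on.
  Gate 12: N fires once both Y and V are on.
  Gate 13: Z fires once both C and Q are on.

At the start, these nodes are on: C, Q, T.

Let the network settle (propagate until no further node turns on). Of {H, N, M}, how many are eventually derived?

Gate 13: C and Q on → Z on.
Q and T are on, so D fires (Gate 4).
Gate 7: Z and C on → M on.
Gate 10: Q and M on → Y on.
D and Y are on, so N fires (Gate 2).
H would need B (Gate 8), but B never turns on.
N: reached.
M: reached.
Reached: N and M — 2 of the 3.

2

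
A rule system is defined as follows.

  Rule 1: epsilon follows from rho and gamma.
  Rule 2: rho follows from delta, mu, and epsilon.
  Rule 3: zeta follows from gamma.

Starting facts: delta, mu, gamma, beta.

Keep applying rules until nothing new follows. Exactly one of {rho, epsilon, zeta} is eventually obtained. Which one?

zeta

gamma holds, so zeta follows (Rule 3).
epsilon would need rho and gamma (Rule 1), but rho is never established. rho would need delta, mu, and epsilon (Rule 2), but epsilon is never established.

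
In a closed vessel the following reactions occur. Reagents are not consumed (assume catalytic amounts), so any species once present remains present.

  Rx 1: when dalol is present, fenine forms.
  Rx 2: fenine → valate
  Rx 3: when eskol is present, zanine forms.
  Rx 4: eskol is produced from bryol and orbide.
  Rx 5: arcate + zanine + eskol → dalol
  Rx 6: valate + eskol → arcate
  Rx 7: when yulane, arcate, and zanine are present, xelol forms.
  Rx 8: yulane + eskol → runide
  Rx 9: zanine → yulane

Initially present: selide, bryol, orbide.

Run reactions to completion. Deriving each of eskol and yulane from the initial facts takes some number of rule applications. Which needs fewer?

eskol: bryol and orbide present → eskol forms (Rx 4). [1 rule application]
yulane: bryol and orbide present → eskol forms (Rx 4). eskol present → zanine forms (Rx 3). zanine present → yulane forms (Rx 9). [3 rule applications]
eskol needs fewer.

eskol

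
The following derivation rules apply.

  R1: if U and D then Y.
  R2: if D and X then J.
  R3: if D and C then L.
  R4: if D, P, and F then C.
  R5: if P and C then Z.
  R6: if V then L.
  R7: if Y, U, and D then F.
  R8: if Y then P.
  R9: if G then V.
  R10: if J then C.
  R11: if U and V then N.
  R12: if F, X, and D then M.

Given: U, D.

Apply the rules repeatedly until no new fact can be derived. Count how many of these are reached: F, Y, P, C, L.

5

From U and D, R1 gives Y.
Y, U, and D hold, so F follows (R7).
Y holds, so P follows (R8).
D, P, and F hold, so C follows (R4).
D and C hold, so L follows (R3).
F: reached.
Y: reached.
P: reached.
C: reached.
L: reached.
All 5 are reached.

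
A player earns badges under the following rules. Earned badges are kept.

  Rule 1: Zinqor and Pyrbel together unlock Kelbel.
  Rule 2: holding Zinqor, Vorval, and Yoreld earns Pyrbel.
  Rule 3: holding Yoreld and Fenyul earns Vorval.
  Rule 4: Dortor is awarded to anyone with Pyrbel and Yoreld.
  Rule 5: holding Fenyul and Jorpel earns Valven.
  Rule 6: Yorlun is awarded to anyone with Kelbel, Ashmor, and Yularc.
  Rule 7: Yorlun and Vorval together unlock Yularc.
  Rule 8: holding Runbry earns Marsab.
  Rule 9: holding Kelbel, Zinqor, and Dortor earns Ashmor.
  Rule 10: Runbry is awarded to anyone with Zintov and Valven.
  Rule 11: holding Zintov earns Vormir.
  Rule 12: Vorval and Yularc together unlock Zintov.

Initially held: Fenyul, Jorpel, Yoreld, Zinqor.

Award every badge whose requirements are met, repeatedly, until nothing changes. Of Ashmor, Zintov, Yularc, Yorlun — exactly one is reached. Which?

Ashmor

With Yoreld and Fenyul, Vorval is earned (Rule 3).
With Zinqor, Vorval, and Yoreld, Pyrbel is earned (Rule 2).
With Zinqor and Pyrbel, Kelbel is earned (Rule 1).
With Pyrbel and Yoreld, Dortor is earned (Rule 4).
With Kelbel, Zinqor, and Dortor, Ashmor is earned (Rule 9).
Zintov would need Vorval and Yularc (Rule 12), but Yularc is never earned. Yorlun would need Kelbel, Ashmor, and Yularc (Rule 6), but Yularc is never earned. Yularc would need Yorlun and Vorval (Rule 7), but Yorlun is never earned.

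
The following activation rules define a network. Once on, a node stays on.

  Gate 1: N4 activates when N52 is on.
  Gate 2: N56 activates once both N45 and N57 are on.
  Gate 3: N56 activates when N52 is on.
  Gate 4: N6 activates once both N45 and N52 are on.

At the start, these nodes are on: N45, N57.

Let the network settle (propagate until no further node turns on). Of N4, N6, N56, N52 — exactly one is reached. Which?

N56

Gate 2: N45 and N57 on → N56 on.
No rule produces N52, and it is not given. N6 would need N45 and N52 (Gate 4), but N52 never turns on. N4 would need N52 (Gate 1), but N52 never turns on.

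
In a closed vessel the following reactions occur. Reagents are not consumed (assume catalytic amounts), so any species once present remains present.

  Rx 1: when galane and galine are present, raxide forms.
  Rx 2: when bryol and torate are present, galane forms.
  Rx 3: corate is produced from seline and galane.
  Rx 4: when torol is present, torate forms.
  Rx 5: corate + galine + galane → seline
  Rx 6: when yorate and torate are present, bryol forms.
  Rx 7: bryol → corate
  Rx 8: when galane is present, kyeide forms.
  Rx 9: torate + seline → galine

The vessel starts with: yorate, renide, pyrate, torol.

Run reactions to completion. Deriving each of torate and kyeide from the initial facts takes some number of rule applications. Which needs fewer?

torate

torate: torol present → torate forms (Rx 4). [1 rule application]
kyeide: torol present → torate forms (Rx 4). yorate and torate present → bryol forms (Rx 6). bryol and torate present → galane forms (Rx 2). galane present → kyeide forms (Rx 8). [4 rule applications]
torate needs fewer.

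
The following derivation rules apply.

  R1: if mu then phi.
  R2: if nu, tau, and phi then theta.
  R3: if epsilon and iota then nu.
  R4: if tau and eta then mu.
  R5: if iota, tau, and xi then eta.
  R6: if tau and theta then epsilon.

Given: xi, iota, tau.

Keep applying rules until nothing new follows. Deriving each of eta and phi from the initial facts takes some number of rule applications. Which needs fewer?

eta

eta: iota, tau, and xi hold, so eta follows (R5). [1 rule application]
phi: iota, tau, and xi hold, so eta follows (R5). tau and eta hold, so mu follows (R4). From mu, R1 gives phi. [3 rule applications]
eta needs fewer.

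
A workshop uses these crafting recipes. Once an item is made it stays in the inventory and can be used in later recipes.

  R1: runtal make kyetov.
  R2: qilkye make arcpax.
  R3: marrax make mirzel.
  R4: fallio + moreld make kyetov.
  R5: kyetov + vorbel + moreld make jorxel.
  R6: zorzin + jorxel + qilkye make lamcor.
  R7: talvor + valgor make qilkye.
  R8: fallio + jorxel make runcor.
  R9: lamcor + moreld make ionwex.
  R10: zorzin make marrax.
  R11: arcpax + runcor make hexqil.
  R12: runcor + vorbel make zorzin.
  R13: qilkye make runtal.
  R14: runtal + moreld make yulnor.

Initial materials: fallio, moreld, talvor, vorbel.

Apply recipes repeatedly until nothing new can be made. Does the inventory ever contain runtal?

runtal would need qilkye (R13), but qilkye is never obtained.

No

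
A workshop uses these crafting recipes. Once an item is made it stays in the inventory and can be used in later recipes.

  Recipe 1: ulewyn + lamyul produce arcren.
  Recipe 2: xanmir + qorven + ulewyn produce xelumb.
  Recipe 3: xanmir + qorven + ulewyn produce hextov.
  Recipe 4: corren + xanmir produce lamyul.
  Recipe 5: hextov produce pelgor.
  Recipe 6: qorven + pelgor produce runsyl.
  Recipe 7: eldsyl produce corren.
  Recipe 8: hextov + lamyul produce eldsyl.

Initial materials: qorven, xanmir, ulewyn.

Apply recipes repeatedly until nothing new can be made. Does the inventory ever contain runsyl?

Using Recipe 3, xanmir, qorven, and ulewyn make hextov.
hextov → pelgor (Recipe 5).
Using Recipe 6, qorven and pelgor make runsyl.

Yes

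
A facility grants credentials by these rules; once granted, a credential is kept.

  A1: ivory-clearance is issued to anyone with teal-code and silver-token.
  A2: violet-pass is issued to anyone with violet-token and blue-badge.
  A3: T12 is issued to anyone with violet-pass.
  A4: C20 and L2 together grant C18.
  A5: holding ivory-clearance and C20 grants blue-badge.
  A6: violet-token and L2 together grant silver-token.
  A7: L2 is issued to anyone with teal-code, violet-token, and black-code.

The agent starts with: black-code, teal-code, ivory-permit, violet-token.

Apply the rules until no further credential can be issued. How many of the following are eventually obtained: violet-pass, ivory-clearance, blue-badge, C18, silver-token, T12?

2

Holding teal-code, violet-token, and black-code grants L2 (A7).
Holding violet-token and L2 grants silver-token (A6).
Holding teal-code and silver-token grants ivory-clearance (A1).
violet-pass would need violet-token and blue-badge (A2), but blue-badge is never granted.
ivory-clearance: reached.
blue-badge would need ivory-clearance and C20 (A5), but C20 is never granted.
C18 would need C20 and L2 (A4), but C20 is never granted.
silver-token: reached.
T12 would need violet-pass (A3), but violet-pass is never granted.
Reached: ivory-clearance and silver-token — 2 of the 6.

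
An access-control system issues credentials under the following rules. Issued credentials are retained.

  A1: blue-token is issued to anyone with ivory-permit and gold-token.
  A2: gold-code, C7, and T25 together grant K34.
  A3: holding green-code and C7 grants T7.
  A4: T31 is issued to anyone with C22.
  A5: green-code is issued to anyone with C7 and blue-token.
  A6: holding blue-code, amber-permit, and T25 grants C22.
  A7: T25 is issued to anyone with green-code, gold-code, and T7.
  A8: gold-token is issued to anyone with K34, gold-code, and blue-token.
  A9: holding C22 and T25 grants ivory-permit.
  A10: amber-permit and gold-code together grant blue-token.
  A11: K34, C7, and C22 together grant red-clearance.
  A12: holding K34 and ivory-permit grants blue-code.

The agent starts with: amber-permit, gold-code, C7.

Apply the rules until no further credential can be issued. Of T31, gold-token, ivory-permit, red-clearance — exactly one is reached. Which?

gold-token

Holding amber-permit and gold-code grants blue-token (A10).
Holding C7 and blue-token grants green-code (A5).
Holding green-code and C7 grants T7 (A3).
Holding green-code, gold-code, and T7 grants T25 (A7).
Holding gold-code, C7, and T25 grants K34 (A2).
Holding K34, gold-code, and blue-token grants gold-token (A8).
T31 would need C22 (A4), but C22 is never granted. ivory-permit would need C22 and T25 (A9), but C22 is never granted. red-clearance would need K34, C7, and C22 (A11), but C22 is never granted.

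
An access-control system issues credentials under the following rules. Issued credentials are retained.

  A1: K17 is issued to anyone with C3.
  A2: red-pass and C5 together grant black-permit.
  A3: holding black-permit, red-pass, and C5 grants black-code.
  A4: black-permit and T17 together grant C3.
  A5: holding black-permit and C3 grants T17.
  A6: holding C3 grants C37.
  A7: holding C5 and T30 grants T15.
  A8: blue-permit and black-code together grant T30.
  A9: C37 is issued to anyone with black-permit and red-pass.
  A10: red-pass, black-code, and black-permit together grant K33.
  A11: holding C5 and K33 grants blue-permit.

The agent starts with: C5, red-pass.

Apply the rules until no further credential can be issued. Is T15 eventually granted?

Holding red-pass and C5 grants black-permit (A2).
Holding black-permit, red-pass, and C5 grants black-code (A3).
Holding red-pass, black-code, and black-permit grants K33 (A10).
Holding C5 and K33 grants blue-permit (A11).
Holding blue-permit and black-code grants T30 (A8).
Holding C5 and T30 grants T15 (A7).

Yes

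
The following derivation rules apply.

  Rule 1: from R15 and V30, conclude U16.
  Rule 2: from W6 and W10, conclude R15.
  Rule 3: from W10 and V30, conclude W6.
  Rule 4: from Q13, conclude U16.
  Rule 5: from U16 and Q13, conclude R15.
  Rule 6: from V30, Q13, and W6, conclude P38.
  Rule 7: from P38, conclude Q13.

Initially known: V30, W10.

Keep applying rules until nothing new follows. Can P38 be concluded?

No

P38 would need V30, Q13, and W6 (Rule 6), but Q13 is never established.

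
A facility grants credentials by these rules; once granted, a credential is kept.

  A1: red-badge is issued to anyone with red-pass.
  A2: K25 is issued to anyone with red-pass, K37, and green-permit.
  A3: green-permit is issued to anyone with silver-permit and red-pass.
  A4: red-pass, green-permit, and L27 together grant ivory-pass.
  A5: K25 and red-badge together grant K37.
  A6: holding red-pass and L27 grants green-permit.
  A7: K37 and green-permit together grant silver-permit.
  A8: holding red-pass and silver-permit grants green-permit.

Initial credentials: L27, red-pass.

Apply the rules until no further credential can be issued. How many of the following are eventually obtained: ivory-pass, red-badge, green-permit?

Holding red-pass and L27 grants green-permit (A6).
Holding red-pass grants red-badge (A1).
Holding red-pass, green-permit, and L27 grants ivory-pass (A4).
ivory-pass: reached.
red-badge: reached.
green-permit: reached.
All 3 are reached.

3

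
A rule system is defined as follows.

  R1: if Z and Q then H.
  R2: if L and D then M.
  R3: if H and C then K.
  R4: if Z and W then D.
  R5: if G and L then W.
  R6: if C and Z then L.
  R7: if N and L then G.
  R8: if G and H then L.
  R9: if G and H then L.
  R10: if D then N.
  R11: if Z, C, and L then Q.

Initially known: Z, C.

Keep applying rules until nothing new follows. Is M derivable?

M would need L and D (R2), but D is never established.

No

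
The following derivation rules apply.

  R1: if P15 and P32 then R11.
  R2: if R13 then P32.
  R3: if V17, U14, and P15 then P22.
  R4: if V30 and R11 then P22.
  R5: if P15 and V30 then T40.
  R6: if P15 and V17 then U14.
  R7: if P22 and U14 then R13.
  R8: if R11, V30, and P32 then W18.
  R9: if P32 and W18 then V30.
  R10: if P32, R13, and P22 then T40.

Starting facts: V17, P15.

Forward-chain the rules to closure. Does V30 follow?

V30 would need P32 and W18 (R9), but W18 is never established.

No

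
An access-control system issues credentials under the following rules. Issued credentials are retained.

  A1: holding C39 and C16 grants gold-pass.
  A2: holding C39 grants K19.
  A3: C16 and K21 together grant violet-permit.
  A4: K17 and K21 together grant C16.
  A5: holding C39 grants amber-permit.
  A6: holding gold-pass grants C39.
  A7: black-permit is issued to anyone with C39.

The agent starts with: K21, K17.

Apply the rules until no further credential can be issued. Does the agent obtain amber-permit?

No

amber-permit would need C39 (A5), but C39 is never granted.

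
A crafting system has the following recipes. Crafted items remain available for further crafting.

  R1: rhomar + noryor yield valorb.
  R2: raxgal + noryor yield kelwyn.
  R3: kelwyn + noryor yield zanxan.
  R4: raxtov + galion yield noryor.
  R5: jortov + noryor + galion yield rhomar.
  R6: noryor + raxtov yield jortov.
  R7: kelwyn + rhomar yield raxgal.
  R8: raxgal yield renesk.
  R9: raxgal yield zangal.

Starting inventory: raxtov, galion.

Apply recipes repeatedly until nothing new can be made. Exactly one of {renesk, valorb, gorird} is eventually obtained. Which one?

Using R4, raxtov and galion make noryor.
noryor + raxtov → jortov (R6).
Using R5, jortov, noryor, and galion make rhomar.
rhomar + noryor → valorb (R1).
No rule produces gorird, and it is not given. renesk would need raxgal (R8), but raxgal is never obtained.

valorb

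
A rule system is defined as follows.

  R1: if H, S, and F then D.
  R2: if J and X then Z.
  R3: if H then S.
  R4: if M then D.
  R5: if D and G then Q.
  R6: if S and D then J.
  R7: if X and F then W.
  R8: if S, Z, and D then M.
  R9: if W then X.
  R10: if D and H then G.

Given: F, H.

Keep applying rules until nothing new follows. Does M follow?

M would need S, Z, and D (R8), but Z is never established.

No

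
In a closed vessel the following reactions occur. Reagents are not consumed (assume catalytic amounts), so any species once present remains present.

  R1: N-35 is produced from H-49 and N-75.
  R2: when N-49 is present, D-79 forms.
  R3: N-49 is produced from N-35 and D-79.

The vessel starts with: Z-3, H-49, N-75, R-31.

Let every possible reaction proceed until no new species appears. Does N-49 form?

No

N-49 would need N-35 and D-79 (R3), but D-79 never forms.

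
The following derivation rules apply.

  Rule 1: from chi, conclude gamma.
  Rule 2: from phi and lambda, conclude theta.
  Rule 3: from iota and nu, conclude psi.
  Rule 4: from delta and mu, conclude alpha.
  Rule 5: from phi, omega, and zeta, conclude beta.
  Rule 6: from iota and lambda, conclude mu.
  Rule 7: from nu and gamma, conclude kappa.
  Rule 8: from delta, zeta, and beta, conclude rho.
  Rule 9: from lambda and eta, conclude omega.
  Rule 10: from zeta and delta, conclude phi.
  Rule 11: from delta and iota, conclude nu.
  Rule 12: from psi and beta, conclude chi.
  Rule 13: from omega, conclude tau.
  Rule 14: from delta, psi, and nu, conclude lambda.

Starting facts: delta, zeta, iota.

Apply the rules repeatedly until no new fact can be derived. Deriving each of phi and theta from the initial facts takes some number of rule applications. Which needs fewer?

phi: From zeta and delta, Rule 10 gives phi. [1 rule application]
theta: delta and iota hold, so nu follows (Rule 11). From zeta and delta, Rule 10 gives phi. From iota and nu, Rule 3 gives psi. delta, psi, and nu hold, so lambda follows (Rule 14). phi and lambda hold, so theta follows (Rule 2). [5 rule applications]
phi needs fewer.

phi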